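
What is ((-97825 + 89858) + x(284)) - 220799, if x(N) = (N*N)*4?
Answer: 93858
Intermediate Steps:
x(N) = 4*N**2 (x(N) = N**2*4 = 4*N**2)
((-97825 + 89858) + x(284)) - 220799 = ((-97825 + 89858) + 4*284**2) - 220799 = (-7967 + 4*80656) - 220799 = (-7967 + 322624) - 220799 = 314657 - 220799 = 93858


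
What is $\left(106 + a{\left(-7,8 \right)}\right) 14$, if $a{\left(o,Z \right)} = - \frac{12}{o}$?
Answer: $1508$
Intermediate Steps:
$\left(106 + a{\left(-7,8 \right)}\right) 14 = \left(106 - \frac{12}{-7}\right) 14 = \left(106 - - \frac{12}{7}\right) 14 = \left(106 + \frac{12}{7}\right) 14 = \frac{754}{7} \cdot 14 = 1508$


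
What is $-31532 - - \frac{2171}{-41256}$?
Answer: $- \frac{1300886363}{41256} \approx -31532.0$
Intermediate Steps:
$-31532 - - \frac{2171}{-41256} = -31532 - \left(-2171\right) \left(- \frac{1}{41256}\right) = -31532 - \frac{2171}{41256} = - \frac{1300886363}{41256}$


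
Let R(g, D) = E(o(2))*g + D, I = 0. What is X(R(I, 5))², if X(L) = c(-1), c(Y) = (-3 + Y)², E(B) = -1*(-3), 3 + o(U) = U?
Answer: 256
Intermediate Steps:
o(U) = -3 + U
E(B) = 3
R(g, D) = D + 3*g (R(g, D) = 3*g + D = D + 3*g)
X(L) = 16 (X(L) = (-3 - 1)² = (-4)² = 16)
X(R(I, 5))² = 16² = 256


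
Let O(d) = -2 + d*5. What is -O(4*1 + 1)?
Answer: -23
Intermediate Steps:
O(d) = -2 + 5*d
-O(4*1 + 1) = -(-2 + 5*(4*1 + 1)) = -(-2 + 5*(4 + 1)) = -(-2 + 5*5) = -(-2 + 25) = -1*23 = -23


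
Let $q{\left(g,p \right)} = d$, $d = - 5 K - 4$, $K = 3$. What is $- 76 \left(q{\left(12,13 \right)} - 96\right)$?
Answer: $8740$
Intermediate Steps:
$d = -19$ ($d = \left(-5\right) 3 - 4 = -15 - 4 = -19$)
$q{\left(g,p \right)} = -19$
$- 76 \left(q{\left(12,13 \right)} - 96\right) = - 76 \left(-19 - 96\right) = \left(-76\right) \left(-115\right) = 8740$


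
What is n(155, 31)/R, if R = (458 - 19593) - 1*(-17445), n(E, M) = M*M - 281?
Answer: -68/169 ≈ -0.40237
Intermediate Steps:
n(E, M) = -281 + M² (n(E, M) = M² - 281 = -281 + M²)
R = -1690 (R = -19135 + 17445 = -1690)
n(155, 31)/R = (-281 + 31²)/(-1690) = (-281 + 961)*(-1/1690) = 680*(-1/1690) = -68/169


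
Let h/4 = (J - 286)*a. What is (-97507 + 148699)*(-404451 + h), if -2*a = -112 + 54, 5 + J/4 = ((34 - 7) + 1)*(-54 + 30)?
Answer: -38483841960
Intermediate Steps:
J = -2708 (J = -20 + 4*(((34 - 7) + 1)*(-54 + 30)) = -20 + 4*((27 + 1)*(-24)) = -20 + 4*(28*(-24)) = -20 + 4*(-672) = -20 - 2688 = -2708)
a = 29 (a = -(-112 + 54)/2 = -½*(-58) = 29)
h = -347304 (h = 4*((-2708 - 286)*29) = 4*(-2994*29) = 4*(-86826) = -347304)
(-97507 + 148699)*(-404451 + h) = (-97507 + 148699)*(-404451 - 347304) = 51192*(-751755) = -38483841960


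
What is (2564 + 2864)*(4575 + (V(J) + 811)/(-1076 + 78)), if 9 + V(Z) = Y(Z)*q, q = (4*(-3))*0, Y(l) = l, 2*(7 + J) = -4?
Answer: 12389540272/499 ≈ 2.4829e+7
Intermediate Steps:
J = -9 (J = -7 + (½)*(-4) = -7 - 2 = -9)
q = 0 (q = -12*0 = 0)
V(Z) = -9 (V(Z) = -9 + Z*0 = -9 + 0 = -9)
(2564 + 2864)*(4575 + (V(J) + 811)/(-1076 + 78)) = (2564 + 2864)*(4575 + (-9 + 811)/(-1076 + 78)) = 5428*(4575 + 802/(-998)) = 5428*(4575 + 802*(-1/998)) = 5428*(4575 - 401/499) = 5428*(2282524/499) = 12389540272/499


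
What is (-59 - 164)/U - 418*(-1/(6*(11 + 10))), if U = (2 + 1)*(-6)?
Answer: 1979/126 ≈ 15.706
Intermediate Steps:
U = -18 (U = 3*(-6) = -18)
(-59 - 164)/U - 418*(-1/(6*(11 + 10))) = (-59 - 164)/(-18) - 418*(-1/(6*(11 + 10))) = -223*(-1/18) - 418/((-6*21)) = 223/18 - 418/(-126) = 223/18 - 418*(-1/126) = 223/18 + 209/63 = 1979/126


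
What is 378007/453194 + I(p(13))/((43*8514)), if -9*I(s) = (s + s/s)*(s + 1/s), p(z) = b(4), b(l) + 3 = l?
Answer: 88964303975/106659790578 ≈ 0.83409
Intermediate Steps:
b(l) = -3 + l
p(z) = 1 (p(z) = -3 + 4 = 1)
I(s) = -(1 + s)*(s + 1/s)/9 (I(s) = -(s + s/s)*(s + 1/s)/9 = -(s + 1)*(s + 1/s)/9 = -(1 + s)*(s + 1/s)/9)
378007/453194 + I(p(13))/((43*8514)) = 378007/453194 + ((1/9)*(-1 - 1*1*(1 + 1 + 1**2))/1)/((43*8514)) = 378007*(1/453194) + ((1/9)*1*(-1 - 1*1*(1 + 1 + 1)))/366102 = 54001/64742 + ((1/9)*1*(-1 - 1*1*3))*(1/366102) = 54001/64742 + ((1/9)*1*(-1 - 3))*(1/366102) = 54001/64742 + ((1/9)*1*(-4))*(1/366102) = 54001/64742 - 4/9*1/366102 = 54001/64742 - 2/1647459 = 88964303975/106659790578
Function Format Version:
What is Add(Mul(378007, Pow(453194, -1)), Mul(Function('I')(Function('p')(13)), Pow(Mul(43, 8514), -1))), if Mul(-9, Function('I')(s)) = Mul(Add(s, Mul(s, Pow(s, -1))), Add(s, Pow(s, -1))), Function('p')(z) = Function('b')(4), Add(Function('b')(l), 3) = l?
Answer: Rational(88964303975, 106659790578) ≈ 0.83409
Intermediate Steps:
Function('b')(l) = Add(-3, l)
Function('p')(z) = 1 (Function('p')(z) = Add(-3, 4) = 1)
Function('I')(s) = Mul(Rational(-1, 9), Add(1, s), Add(s, Pow(s, -1))) (Function('I')(s) = Mul(Rational(-1, 9), Mul(Add(s, Mul(s, Pow(s, -1))), Add(s, Pow(s, -1)))) = Mul(Rational(-1, 9), Mul(Add(s, 1), Add(s, Pow(s, -1)))) = Mul(Rational(-1, 9), Mul(Add(1, s), Add(s, Pow(s, -1)))) = Mul(Rational(-1, 9), Add(1, s), Add(s, Pow(s, -1))))
Add(Mul(378007, Pow(453194, -1)), Mul(Function('I')(Function('p')(13)), Pow(Mul(43, 8514), -1))) = Add(Mul(378007, Pow(453194, -1)), Mul(Mul(Rational(1, 9), Pow(1, -1), Add(-1, Mul(-1, 1, Add(1, 1, Pow(1, 2))))), Pow(Mul(43, 8514), -1))) = Add(Mul(378007, Rational(1, 453194)), Mul(Mul(Rational(1, 9), 1, Add(-1, Mul(-1, 1, Add(1, 1, 1)))), Pow(366102, -1))) = Add(Rational(54001, 64742), Mul(Mul(Rational(1, 9), 1, Add(-1, Mul(-1, 1, 3))), Rational(1, 366102))) = Add(Rational(54001, 64742), Mul(Mul(Rational(1, 9), 1, Add(-1, -3)), Rational(1, 366102))) = Add(Rational(54001, 64742), Mul(Mul(Rational(1, 9), 1, -4), Rational(1, 366102))) = Add(Rational(54001, 64742), Mul(Rational(-4, 9), Rational(1, 366102))) = Add(Rational(54001, 64742), Rational(-2, 1647459)) = Rational(88964303975, 106659790578)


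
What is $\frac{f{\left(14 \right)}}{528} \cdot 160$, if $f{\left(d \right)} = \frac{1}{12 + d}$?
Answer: $\frac{5}{429} \approx 0.011655$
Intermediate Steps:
$\frac{f{\left(14 \right)}}{528} \cdot 160 = \frac{1}{\left(12 + 14\right) 528} \cdot 160 = \frac{1}{26} \cdot \frac{1}{528} \cdot 160 = \frac{1}{13728} \cdot 160 = \frac{5}{429}$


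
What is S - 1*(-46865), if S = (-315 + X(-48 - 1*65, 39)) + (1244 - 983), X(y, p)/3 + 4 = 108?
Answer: 47123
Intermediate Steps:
X(y, p) = 312 (X(y, p) = -12 + 3*108 = -12 + 324 = 312)
S = 258 (S = (-315 + 312) + (1244 - 983) = -3 + 261 = 258)
S - 1*(-46865) = 258 - 1*(-46865) = 258 + 46865 = 47123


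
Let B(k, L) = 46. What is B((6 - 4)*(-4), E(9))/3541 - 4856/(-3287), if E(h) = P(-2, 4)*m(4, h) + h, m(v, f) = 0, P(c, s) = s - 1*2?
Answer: 17346298/11639267 ≈ 1.4903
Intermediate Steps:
P(c, s) = -2 + s (P(c, s) = s - 2 = -2 + s)
E(h) = h (E(h) = (-2 + 4)*0 + h = 2*0 + h = 0 + h = h)
B((6 - 4)*(-4), E(9))/3541 - 4856/(-3287) = 46/3541 - 4856/(-3287) = 46*(1/3541) - 4856*(-1/3287) = 46/3541 + 4856/3287 = 17346298/11639267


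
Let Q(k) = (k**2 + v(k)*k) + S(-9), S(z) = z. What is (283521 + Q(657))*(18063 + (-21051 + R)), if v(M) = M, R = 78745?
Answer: 86878885170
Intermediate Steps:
Q(k) = -9 + 2*k**2 (Q(k) = (k**2 + k*k) - 9 = (k**2 + k**2) - 9 = 2*k**2 - 9 = -9 + 2*k**2)
(283521 + Q(657))*(18063 + (-21051 + R)) = (283521 + (-9 + 2*657**2))*(18063 + (-21051 + 78745)) = (283521 + (-9 + 2*431649))*(18063 + 57694) = (283521 + (-9 + 863298))*75757 = (283521 + 863289)*75757 = 1146810*75757 = 86878885170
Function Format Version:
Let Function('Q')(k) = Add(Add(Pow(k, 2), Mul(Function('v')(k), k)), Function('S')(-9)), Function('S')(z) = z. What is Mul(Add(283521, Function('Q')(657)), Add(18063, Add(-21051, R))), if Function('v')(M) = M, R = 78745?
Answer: 86878885170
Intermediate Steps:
Function('Q')(k) = Add(-9, Mul(2, Pow(k, 2))) (Function('Q')(k) = Add(Add(Pow(k, 2), Mul(k, k)), -9) = Add(Add(Pow(k, 2), Pow(k, 2)), -9) = Add(Mul(2, Pow(k, 2)), -9) = Add(-9, Mul(2, Pow(k, 2))))
Mul(Add(283521, Function('Q')(657)), Add(18063, Add(-21051, R))) = Mul(Add(283521, Add(-9, Mul(2, Pow(657, 2)))), Add(18063, Add(-21051, 78745))) = Mul(Add(283521, Add(-9, Mul(2, 431649))), Add(18063, 57694)) = Mul(Add(283521, Add(-9, 863298)), 75757) = Mul(Add(283521, 863289), 75757) = Mul(1146810, 75757) = 86878885170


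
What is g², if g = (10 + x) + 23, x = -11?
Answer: 484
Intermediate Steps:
g = 22 (g = (10 - 11) + 23 = -1 + 23 = 22)
g² = 22² = 484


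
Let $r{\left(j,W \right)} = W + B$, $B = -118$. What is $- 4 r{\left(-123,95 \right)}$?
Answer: $92$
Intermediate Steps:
$r{\left(j,W \right)} = -118 + W$ ($r{\left(j,W \right)} = W - 118 = -118 + W$)
$- 4 r{\left(-123,95 \right)} = - 4 \left(-118 + 95\right) = \left(-4\right) \left(-23\right) = 92$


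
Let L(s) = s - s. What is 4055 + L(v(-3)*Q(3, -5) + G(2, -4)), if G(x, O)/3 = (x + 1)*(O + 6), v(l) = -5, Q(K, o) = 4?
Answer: 4055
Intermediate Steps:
G(x, O) = 3*(1 + x)*(6 + O) (G(x, O) = 3*((x + 1)*(O + 6)) = 3*((1 + x)*(6 + O)) = 3*(1 + x)*(6 + O))
L(s) = 0
4055 + L(v(-3)*Q(3, -5) + G(2, -4)) = 4055 + 0 = 4055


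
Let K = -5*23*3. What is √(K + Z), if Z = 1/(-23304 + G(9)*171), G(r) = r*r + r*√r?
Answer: I*√2017120989/2418 ≈ 18.574*I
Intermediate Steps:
G(r) = r² + r^(3/2)
K = -345 (K = -115*3 = -345)
Z = -1/4836 (Z = 1/(-23304 + (9² + 9^(3/2))*171) = 1/(-23304 + (81 + 27)*171) = 1/(-23304 + 108*171) = 1/(-23304 + 18468) = 1/(-4836) = -1/4836 ≈ -0.00020678)
√(K + Z) = √(-345 - 1/4836) = √(-1668421/4836) = I*√2017120989/2418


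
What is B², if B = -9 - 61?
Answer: 4900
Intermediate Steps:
B = -70
B² = (-70)² = 4900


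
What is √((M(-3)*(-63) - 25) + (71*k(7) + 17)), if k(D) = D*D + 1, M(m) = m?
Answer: √3731 ≈ 61.082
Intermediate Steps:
k(D) = 1 + D² (k(D) = D² + 1 = 1 + D²)
√((M(-3)*(-63) - 25) + (71*k(7) + 17)) = √((-3*(-63) - 25) + (71*(1 + 7²) + 17)) = √((189 - 25) + (71*(1 + 49) + 17)) = √(164 + (71*50 + 17)) = √(164 + (3550 + 17)) = √(164 + 3567) = √3731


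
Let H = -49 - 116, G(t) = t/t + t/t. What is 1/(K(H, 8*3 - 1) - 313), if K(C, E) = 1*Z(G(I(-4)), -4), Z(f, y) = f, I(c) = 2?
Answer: -1/311 ≈ -0.0032154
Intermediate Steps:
G(t) = 2 (G(t) = 1 + 1 = 2)
H = -165
K(C, E) = 2 (K(C, E) = 1*2 = 2)
1/(K(H, 8*3 - 1) - 313) = 1/(2 - 313) = 1/(-311) = -1/311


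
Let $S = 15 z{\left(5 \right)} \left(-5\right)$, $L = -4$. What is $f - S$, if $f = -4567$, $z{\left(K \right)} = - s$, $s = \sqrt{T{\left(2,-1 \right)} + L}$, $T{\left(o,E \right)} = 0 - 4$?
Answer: $-4567 - 150 i \sqrt{2} \approx -4567.0 - 212.13 i$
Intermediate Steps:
$T{\left(o,E \right)} = -4$
$s = 2 i \sqrt{2}$ ($s = \sqrt{-4 - 4} = \sqrt{-8} = 2 i \sqrt{2} \approx 2.8284 i$)
$z{\left(K \right)} = - 2 i \sqrt{2}$
$S = 150 i \sqrt{2}$ ($S = 15 \left(- 2 i \sqrt{2}\right) \left(-5\right) = - 30 i \sqrt{2} \left(-5\right) = 150 i \sqrt{2} \approx 212.13 i$)
$f - S = -4567 - 150 i \sqrt{2}$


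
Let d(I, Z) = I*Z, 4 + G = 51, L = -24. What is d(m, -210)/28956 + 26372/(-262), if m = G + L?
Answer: -63741091/632206 ≈ -100.82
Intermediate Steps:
G = 47 (G = -4 + 51 = 47)
m = 23 (m = 47 - 24 = 23)
d(m, -210)/28956 + 26372/(-262) = (23*(-210))/28956 + 26372/(-262) = -4830*1/28956 + 26372*(-1/262) = -805/4826 - 13186/131 = -63741091/632206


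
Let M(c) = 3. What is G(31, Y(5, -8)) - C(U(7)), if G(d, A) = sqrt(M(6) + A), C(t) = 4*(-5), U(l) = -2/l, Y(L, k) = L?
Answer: 20 + 2*sqrt(2) ≈ 22.828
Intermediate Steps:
C(t) = -20
G(d, A) = sqrt(3 + A)
G(31, Y(5, -8)) - C(U(7)) = sqrt(3 + 5) - 1*(-20) = sqrt(8) + 20 = 2*sqrt(2) + 20 = 20 + 2*sqrt(2)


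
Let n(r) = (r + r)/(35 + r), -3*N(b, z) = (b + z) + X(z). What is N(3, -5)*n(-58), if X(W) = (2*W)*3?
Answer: 3712/69 ≈ 53.797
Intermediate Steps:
X(W) = 6*W
N(b, z) = -7*z/3 - b/3 (N(b, z) = -((b + z) + 6*z)/3 = -(b + 7*z)/3 = -7*z/3 - b/3)
n(r) = 2*r/(35 + r) (n(r) = (2*r)/(35 + r) = 2*r/(35 + r))
N(3, -5)*n(-58) = (-7/3*(-5) - ⅓*3)*(2*(-58)/(35 - 58)) = (35/3 - 1)*(2*(-58)/(-23)) = 32*(2*(-58)*(-1/23))/3 = (32/3)*(116/23) = 3712/69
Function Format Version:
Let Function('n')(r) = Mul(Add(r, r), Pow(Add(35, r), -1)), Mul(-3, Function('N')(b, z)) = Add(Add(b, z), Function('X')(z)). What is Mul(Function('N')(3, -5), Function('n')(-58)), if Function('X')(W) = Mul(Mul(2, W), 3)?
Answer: Rational(3712, 69) ≈ 53.797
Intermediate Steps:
Function('X')(W) = Mul(6, W)
Function('N')(b, z) = Add(Mul(Rational(-7, 3), z), Mul(Rational(-1, 3), b)) (Function('N')(b, z) = Mul(Rational(-1, 3), Add(Add(b, z), Mul(6, z))) = Mul(Rational(-1, 3), Add(b, Mul(7, z))) = Add(Mul(Rational(-7, 3), z), Mul(Rational(-1, 3), b)))
Function('n')(r) = Mul(2, r, Pow(Add(35, r), -1)) (Function('n')(r) = Mul(Mul(2, r), Pow(Add(35, r), -1)) = Mul(2, r, Pow(Add(35, r), -1)))
Mul(Function('N')(3, -5), Function('n')(-58)) = Mul(Add(Mul(Rational(-7, 3), -5), Mul(Rational(-1, 3), 3)), Mul(2, -58, Pow(Add(35, -58), -1))) = Mul(Add(Rational(35, 3), -1), Mul(2, -58, Pow(-23, -1))) = Mul(Rational(32, 3), Mul(2, -58, Rational(-1, 23))) = Mul(Rational(32, 3), Rational(116, 23)) = Rational(3712, 69)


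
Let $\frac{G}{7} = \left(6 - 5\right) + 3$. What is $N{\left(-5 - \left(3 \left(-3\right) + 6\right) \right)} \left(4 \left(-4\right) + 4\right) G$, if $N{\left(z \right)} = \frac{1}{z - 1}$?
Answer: $112$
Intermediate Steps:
$N{\left(z \right)} = \frac{1}{-1 + z}$
$G = 28$ ($G = 7 \left(\left(6 - 5\right) + 3\right) = 7 \left(1 + 3\right) = 7 \cdot 4 = 28$)
$N{\left(-5 - \left(3 \left(-3\right) + 6\right) \right)} \left(4 \left(-4\right) + 4\right) G = \frac{4 \left(-4\right) + 4}{-1 - \left(11 - 9\right)} 28 = \frac{-16 + 4}{-1 - 2} \cdot 28 = \frac{1}{-1 - 2} \left(-12\right) 28 = \frac{1}{-3} \left(-12\right) 28 = \left(- \frac{1}{3}\right) \left(-12\right) 28 = 4 \cdot 28 = 112$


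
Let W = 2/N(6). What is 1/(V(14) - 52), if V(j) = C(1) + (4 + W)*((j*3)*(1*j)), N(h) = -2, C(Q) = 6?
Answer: 1/1718 ≈ 0.00058207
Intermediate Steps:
W = -1 (W = 2/(-2) = 2*(-½) = -1)
V(j) = 6 + 9*j² (V(j) = 6 + (4 - 1)*((j*3)*(1*j)) = 6 + 3*((3*j)*j) = 6 + 3*(3*j²) = 6 + 9*j²)
1/(V(14) - 52) = 1/((6 + 9*14²) - 52) = 1/((6 + 9*196) - 52) = 1/((6 + 1764) - 52) = 1/(1770 - 52) = 1/1718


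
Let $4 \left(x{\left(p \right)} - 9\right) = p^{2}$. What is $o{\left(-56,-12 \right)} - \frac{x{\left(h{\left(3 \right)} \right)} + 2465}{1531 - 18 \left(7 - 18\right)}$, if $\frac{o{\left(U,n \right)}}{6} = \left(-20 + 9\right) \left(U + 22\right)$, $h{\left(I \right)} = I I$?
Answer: $\frac{15509527}{6916} \approx 2242.6$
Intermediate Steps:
$h{\left(I \right)} = I^{2}$
$x{\left(p \right)} = 9 + \frac{p^{2}}{4}$
$o{\left(U,n \right)} = -1452 - 66 U$ ($o{\left(U,n \right)} = 6 \left(-20 + 9\right) \left(U + 22\right) = 6 \left(- 11 \left(22 + U\right)\right) = 6 \left(-242 - 11 U\right) = -1452 - 66 U$)
$o{\left(-56,-12 \right)} - \frac{x{\left(h{\left(3 \right)} \right)} + 2465}{1531 - 18 \left(7 - 18\right)} = \left(-1452 - -3696\right) - \frac{\left(9 + \frac{\left(3^{2}\right)^{2}}{4}\right) + 2465}{1531 - 18 \left(7 - 18\right)} = \left(-1452 + 3696\right) - \frac{\left(9 + \frac{9^{2}}{4}\right) + 2465}{1531 - -198} = 2244 - \frac{\left(9 + \frac{1}{4} \cdot 81\right) + 2465}{1531 + 198} = 2244 - \frac{\left(9 + \frac{81}{4}\right) + 2465}{1729} = 2244 - \left(\frac{117}{4} + 2465\right) \frac{1}{1729} = 2244 - \frac{9977}{4} \cdot \frac{1}{1729} = 2244 - \frac{9977}{6916} = \frac{15509527}{6916}$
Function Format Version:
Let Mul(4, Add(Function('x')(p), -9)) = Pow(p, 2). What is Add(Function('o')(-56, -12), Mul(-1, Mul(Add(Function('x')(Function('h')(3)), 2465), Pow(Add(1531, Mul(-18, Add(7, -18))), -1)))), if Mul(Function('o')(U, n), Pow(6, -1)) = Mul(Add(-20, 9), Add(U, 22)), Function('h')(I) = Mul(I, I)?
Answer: Rational(15509527, 6916) ≈ 2242.6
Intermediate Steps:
Function('h')(I) = Pow(I, 2)
Function('x')(p) = Add(9, Mul(Rational(1, 4), Pow(p, 2)))
Function('o')(U, n) = Add(-1452, Mul(-66, U)) (Function('o')(U, n) = Mul(6, Mul(Add(-20, 9), Add(U, 22))) = Mul(6, Mul(-11, Add(22, U))) = Mul(6, Add(-242, Mul(-11, U))) = Add(-1452, Mul(-66, U)))
Add(Function('o')(-56, -12), Mul(-1, Mul(Add(Function('x')(Function('h')(3)), 2465), Pow(Add(1531, Mul(-18, Add(7, -18))), -1)))) = Add(Add(-1452, Mul(-66, -56)), Mul(-1, Mul(Add(Add(9, Mul(Rational(1, 4), Pow(Pow(3, 2), 2))), 2465), Pow(Add(1531, Mul(-18, Add(7, -18))), -1)))) = Add(Add(-1452, 3696), Mul(-1, Mul(Add(Add(9, Mul(Rational(1, 4), Pow(9, 2))), 2465), Pow(Add(1531, Mul(-18, -11)), -1)))) = Add(2244, Mul(-1, Mul(Add(Add(9, Mul(Rational(1, 4), 81)), 2465), Pow(Add(1531, 198), -1)))) = Add(2244, Mul(-1, Mul(Add(Add(9, Rational(81, 4)), 2465), Pow(1729, -1)))) = Add(2244, Mul(-1, Mul(Add(Rational(117, 4), 2465), Rational(1, 1729)))) = Add(2244, Mul(-1, Mul(Rational(9977, 4), Rational(1, 1729)))) = Add(2244, Mul(-1, Rational(9977, 6916))) = Add(2244, Rational(-9977, 6916)) = Rational(15509527, 6916)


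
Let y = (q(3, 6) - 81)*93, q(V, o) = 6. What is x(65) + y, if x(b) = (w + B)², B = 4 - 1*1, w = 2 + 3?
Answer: -6911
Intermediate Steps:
w = 5
B = 3 (B = 4 - 1 = 3)
x(b) = 64 (x(b) = (5 + 3)² = 8² = 64)
y = -6975 (y = (6 - 81)*93 = -75*93 = -6975)
x(65) + y = 64 - 6975 = -6911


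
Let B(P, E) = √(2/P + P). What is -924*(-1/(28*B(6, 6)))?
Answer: 33*√57/19 ≈ 13.113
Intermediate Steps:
B(P, E) = √(P + 2/P)
-924*(-1/(28*B(6, 6))) = -924*(-1/(28*√(6 + 2/6))) = -924*(-1/(28*√(6 + 2*(⅙)))) = -924*(-1/(28*√(6 + ⅓))) = -924*(-√57/532) = -(-33)*√57/19 = 33*√57/19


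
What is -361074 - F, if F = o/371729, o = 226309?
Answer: -134221903255/371729 ≈ -3.6107e+5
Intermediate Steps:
F = 226309/371729 ≈ 0.60880
-361074 - F = -361074 - 1*226309/371729 = -361074 - 226309/371729 = -134221903255/371729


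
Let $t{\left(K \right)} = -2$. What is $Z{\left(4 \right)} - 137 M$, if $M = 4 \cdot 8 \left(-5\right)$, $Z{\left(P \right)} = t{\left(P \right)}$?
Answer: $21918$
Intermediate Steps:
$Z{\left(P \right)} = -2$
$M = -160$ ($M = 32 \left(-5\right) = -160$)
$Z{\left(4 \right)} - 137 M = -2 - -21920 = -2 + 21920 = 21918$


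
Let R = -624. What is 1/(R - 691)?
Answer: -1/1315 ≈ -0.00076046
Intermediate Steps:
1/(R - 691) = 1/(-624 - 691) = 1/(-1315) = -1/1315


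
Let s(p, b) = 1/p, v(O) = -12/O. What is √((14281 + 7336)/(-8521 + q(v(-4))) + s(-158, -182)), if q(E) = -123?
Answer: I*√292282024735/341438 ≈ 1.5834*I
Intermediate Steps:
√((14281 + 7336)/(-8521 + q(v(-4))) + s(-158, -182)) = √((14281 + 7336)/(-8521 - 123) + 1/(-158)) = √(21617/(-8644) - 1/158) = √(21617*(-1/8644) - 1/158) = √(-21617/8644 - 1/158) = √(-1712065/682876) = I*√292282024735/341438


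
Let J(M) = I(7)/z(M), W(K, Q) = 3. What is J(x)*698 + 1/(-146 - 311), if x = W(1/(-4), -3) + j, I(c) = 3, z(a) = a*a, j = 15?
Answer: 159439/24678 ≈ 6.4608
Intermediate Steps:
z(a) = a²
x = 18 (x = 3 + 15 = 18)
J(M) = 3/M² (J(M) = 3/(M²) = 3/M²)
J(x)*698 + 1/(-146 - 311) = (3/18²)*698 + 1/(-146 - 311) = (3*(1/324))*698 + 1/(-457) = (1/108)*698 - 1/457 = 349/54 - 1/457 = 159439/24678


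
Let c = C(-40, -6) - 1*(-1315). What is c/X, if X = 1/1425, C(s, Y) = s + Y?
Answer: 1808325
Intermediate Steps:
C(s, Y) = Y + s
X = 1/1425 ≈ 0.00070175
c = 1269 (c = (-6 - 40) - 1*(-1315) = -46 + 1315 = 1269)
c/X = 1269/(1/1425) = 1269*1425 = 1808325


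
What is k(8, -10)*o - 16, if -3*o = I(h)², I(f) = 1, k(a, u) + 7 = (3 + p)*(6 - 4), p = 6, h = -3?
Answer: -59/3 ≈ -19.667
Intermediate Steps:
k(a, u) = 11 (k(a, u) = -7 + (3 + 6)*(6 - 4) = -7 + 9*2 = -7 + 18 = 11)
o = -⅓ (o = -⅓*1² = -⅓*1 = -⅓ ≈ -0.33333)
k(8, -10)*o - 16 = 11*(-⅓) - 16 = -11/3 - 16 = -59/3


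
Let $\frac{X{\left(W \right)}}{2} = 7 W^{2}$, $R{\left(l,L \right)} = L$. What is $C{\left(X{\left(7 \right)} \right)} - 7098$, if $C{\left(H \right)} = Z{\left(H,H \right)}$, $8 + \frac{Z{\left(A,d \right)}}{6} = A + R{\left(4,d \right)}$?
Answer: $1086$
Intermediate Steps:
$X{\left(W \right)} = 14 W^{2}$ ($X{\left(W \right)} = 2 \cdot 7 W^{2} = 14 W^{2}$)
$Z{\left(A,d \right)} = -48 + 6 A + 6 d$ ($Z{\left(A,d \right)} = -48 + 6 \left(A + d\right) = -48 + \left(6 A + 6 d\right) = -48 + 6 A + 6 d$)
$C{\left(H \right)} = -48 + 12 H$ ($C{\left(H \right)} = -48 + 6 H + 6 H = -48 + 12 H$)
$C{\left(X{\left(7 \right)} \right)} - 7098 = \left(-48 + 12 \cdot 14 \cdot 7^{2}\right) - 7098 = \left(-48 + 12 \cdot 14 \cdot 49\right) - 7098 = \left(-48 + 12 \cdot 686\right) - 7098 = \left(-48 + 8232\right) - 7098 = 8184 - 7098 = 1086$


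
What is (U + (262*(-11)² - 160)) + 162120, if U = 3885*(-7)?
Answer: 166467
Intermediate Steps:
U = -27195
(U + (262*(-11)² - 160)) + 162120 = (-27195 + (262*(-11)² - 160)) + 162120 = (-27195 + (262*121 - 160)) + 162120 = (-27195 + (31702 - 160)) + 162120 = (-27195 + 31542) + 162120 = 4347 + 162120 = 166467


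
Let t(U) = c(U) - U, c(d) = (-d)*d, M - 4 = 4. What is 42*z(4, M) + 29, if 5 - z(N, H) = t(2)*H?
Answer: 2255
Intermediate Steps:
M = 8 (M = 4 + 4 = 8)
c(d) = -d**2
t(U) = -U - U**2 (t(U) = -U**2 - U = -U - U**2)
z(N, H) = 5 + 6*H (z(N, H) = 5 - 2*(-1 - 1*2)*H = 5 - 2*(-1 - 2)*H = 5 - 2*(-3)*H = 5 - (-6)*H = 5 + 6*H)
42*z(4, M) + 29 = 42*(5 + 6*8) + 29 = 42*(5 + 48) + 29 = 42*53 + 29 = 2226 + 29 = 2255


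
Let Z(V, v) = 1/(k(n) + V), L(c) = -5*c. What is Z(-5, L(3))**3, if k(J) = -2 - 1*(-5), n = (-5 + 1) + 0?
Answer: -1/8 ≈ -0.12500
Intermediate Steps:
n = -4 (n = -4 + 0 = -4)
k(J) = 3 (k(J) = -2 + 5 = 3)
Z(V, v) = 1/(3 + V)
Z(-5, L(3))**3 = (1/(3 - 5))**3 = (1/(-2))**3 = (-1/2)**3 = -1/8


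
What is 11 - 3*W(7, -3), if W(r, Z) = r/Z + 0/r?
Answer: 18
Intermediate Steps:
W(r, Z) = r/Z (W(r, Z) = r/Z + 0 = r/Z)
11 - 3*W(7, -3) = 11 - 21/(-3) = 11 - 21*(-1)/3 = 11 - 3*(-7/3) = 11 + 7 = 18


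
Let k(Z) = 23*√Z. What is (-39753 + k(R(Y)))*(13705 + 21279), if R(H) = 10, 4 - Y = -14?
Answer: -1390718952 + 804632*√10 ≈ -1.3882e+9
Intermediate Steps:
Y = 18 (Y = 4 - 1*(-14) = 4 + 14 = 18)
(-39753 + k(R(Y)))*(13705 + 21279) = (-39753 + 23*√10)*(13705 + 21279) = (-39753 + 23*√10)*34984 = -1390718952 + 804632*√10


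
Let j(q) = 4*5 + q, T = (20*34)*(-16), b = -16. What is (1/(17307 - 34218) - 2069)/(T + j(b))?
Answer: 8747215/45981009 ≈ 0.19024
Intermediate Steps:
T = -10880 (T = 680*(-16) = -10880)
j(q) = 20 + q
(1/(17307 - 34218) - 2069)/(T + j(b)) = (1/(17307 - 34218) - 2069)/(-10880 + (20 - 16)) = (1/(-16911) - 2069)/(-10880 + 4) = (-1/16911 - 2069)/(-10876) = -34988860/16911*(-1/10876) = 8747215/45981009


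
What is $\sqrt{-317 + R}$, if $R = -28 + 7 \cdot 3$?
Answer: $18 i \approx 18.0 i$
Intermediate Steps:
$R = -7$ ($R = -28 + 21 = -7$)
$\sqrt{-317 + R} = \sqrt{-317 - 7} = \sqrt{-324} = 18 i$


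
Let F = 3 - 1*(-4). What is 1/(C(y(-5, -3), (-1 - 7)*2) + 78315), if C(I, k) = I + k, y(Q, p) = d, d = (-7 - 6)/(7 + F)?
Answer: 14/1096173 ≈ 1.2772e-5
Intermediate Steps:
F = 7 (F = 3 + 4 = 7)
d = -13/14 (d = (-7 - 6)/(7 + 7) = -13/14 ≈ -0.92857)
y(Q, p) = -13/14
1/(C(y(-5, -3), (-1 - 7)*2) + 78315) = 1/((-13/14 + (-1 - 7)*2) + 78315) = 1/((-13/14 - 8*2) + 78315) = 1/((-13/14 - 16) + 78315) = 1/(-237/14 + 78315) = 1/(1096173/14) = 14/1096173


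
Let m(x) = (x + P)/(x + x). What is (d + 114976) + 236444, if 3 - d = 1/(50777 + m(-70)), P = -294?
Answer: 89225596849/253898 ≈ 3.5142e+5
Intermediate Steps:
m(x) = (-294 + x)/(2*x) (m(x) = (x - 294)/(x + x) = (-294 + x)/((2*x)) = (-294 + x)*(1/(2*x)) = (-294 + x)/(2*x))
d = 761689/253898 (d = 3 - 1/(50777 + (½)*(-294 - 70)/(-70)) = 3 - 1/(50777 + (½)*(-1/70)*(-364)) = 3 - 1/(50777 + 13/5) = 3 - 1/253898/5 = 3 - 1*5/253898 = 3 - 5/253898 = 761689/253898 ≈ 3.0000)
(d + 114976) + 236444 = (761689/253898 + 114976) + 236444 = 29192938137/253898 + 236444 = 89225596849/253898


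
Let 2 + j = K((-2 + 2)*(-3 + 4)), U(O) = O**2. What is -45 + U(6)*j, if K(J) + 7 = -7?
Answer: -621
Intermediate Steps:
K(J) = -14 (K(J) = -7 - 7 = -14)
j = -16 (j = -2 - 14 = -16)
-45 + U(6)*j = -45 + 6**2*(-16) = -45 + 36*(-16) = -45 - 576 = -621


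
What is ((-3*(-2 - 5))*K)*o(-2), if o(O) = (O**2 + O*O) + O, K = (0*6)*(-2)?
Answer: 0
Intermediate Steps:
K = 0 (K = 0*(-2) = 0)
o(O) = O + 2*O**2 (o(O) = (O**2 + O**2) + O = 2*O**2 + O = O + 2*O**2)
((-3*(-2 - 5))*K)*o(-2) = (-3*(-2 - 5)*0)*(-2*(1 + 2*(-2))) = (-3*(-7)*0)*(-2*(1 - 4)) = (21*0)*(-2*(-3)) = 0*6 = 0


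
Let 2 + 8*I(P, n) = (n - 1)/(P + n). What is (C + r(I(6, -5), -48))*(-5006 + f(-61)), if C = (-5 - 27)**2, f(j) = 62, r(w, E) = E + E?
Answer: -4588032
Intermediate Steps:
I(P, n) = -1/4 + (-1 + n)/(8*(P + n)) (I(P, n) = -1/4 + ((n - 1)/(P + n))/8 = -1/4 + ((-1 + n)/(P + n))/8 = -1/4 + (-1 + n)/(8*(P + n)))
r(w, E) = 2*E
C = 1024 (C = (-32)**2 = 1024)
(C + r(I(6, -5), -48))*(-5006 + f(-61)) = (1024 + 2*(-48))*(-5006 + 62) = (1024 - 96)*(-4944) = 928*(-4944) = -4588032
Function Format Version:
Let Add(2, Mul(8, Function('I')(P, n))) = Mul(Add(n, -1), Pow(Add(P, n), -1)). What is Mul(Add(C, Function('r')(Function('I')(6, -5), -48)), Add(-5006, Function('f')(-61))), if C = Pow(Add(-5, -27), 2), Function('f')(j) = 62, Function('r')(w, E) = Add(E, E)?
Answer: -4588032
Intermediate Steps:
Function('I')(P, n) = Add(Rational(-1, 4), Mul(Rational(1, 8), Pow(Add(P, n), -1), Add(-1, n))) (Function('I')(P, n) = Add(Rational(-1, 4), Mul(Rational(1, 8), Mul(Add(n, -1), Pow(Add(P, n), -1)))) = Add(Rational(-1, 4), Mul(Rational(1, 8), Mul(Add(-1, n), Pow(Add(P, n), -1)))) = Add(Rational(-1, 4), Mul(Rational(1, 8), Mul(Pow(Add(P, n), -1), Add(-1, n)))) = Add(Rational(-1, 4), Mul(Rational(1, 8), Pow(Add(P, n), -1), Add(-1, n))))
Function('r')(w, E) = Mul(2, E)
C = 1024 (C = Pow(-32, 2) = 1024)
Mul(Add(C, Function('r')(Function('I')(6, -5), -48)), Add(-5006, Function('f')(-61))) = Mul(Add(1024, Mul(2, -48)), Add(-5006, 62)) = Mul(Add(1024, -96), -4944) = Mul(928, -4944) = -4588032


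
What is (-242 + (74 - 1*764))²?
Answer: 868624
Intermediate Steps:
(-242 + (74 - 1*764))² = (-242 + (74 - 764))² = (-242 - 690)² = (-932)² = 868624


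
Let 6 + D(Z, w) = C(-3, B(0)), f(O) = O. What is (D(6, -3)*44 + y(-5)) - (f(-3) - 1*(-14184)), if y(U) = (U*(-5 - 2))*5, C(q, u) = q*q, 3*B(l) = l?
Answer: -13874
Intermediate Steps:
B(l) = l/3
C(q, u) = q²
D(Z, w) = 3 (D(Z, w) = -6 + (-3)² = -6 + 9 = 3)
y(U) = -35*U (y(U) = (U*(-7))*5 = -7*U*5 = -35*U)
(D(6, -3)*44 + y(-5)) - (f(-3) - 1*(-14184)) = (3*44 - 35*(-5)) - (-3 - 1*(-14184)) = (132 + 175) - (-3 + 14184) = 307 - 1*14181 = 307 - 14181 = -13874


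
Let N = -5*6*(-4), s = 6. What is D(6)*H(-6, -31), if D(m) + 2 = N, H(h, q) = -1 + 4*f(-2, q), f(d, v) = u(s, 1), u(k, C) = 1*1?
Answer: 354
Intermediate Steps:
u(k, C) = 1
f(d, v) = 1
N = 120 (N = -30*(-4) = 120)
H(h, q) = 3 (H(h, q) = -1 + 4*1 = -1 + 4 = 3)
D(m) = 118 (D(m) = -2 + 120 = 118)
D(6)*H(-6, -31) = 118*3 = 354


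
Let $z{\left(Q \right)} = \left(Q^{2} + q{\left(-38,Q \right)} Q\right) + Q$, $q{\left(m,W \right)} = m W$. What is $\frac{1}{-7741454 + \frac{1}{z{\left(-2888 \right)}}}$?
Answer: $- \frac{308603016}{2389036052625265} \approx -1.2917 \cdot 10^{-7}$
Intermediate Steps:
$q{\left(m,W \right)} = W m$
$z{\left(Q \right)} = Q - 37 Q^{2}$ ($z{\left(Q \right)} = \left(Q^{2} + Q \left(-38\right) Q\right) + Q = \left(Q^{2} + - 38 Q Q\right) + Q = \left(Q^{2} - 38 Q^{2}\right) + Q = - 37 Q^{2} + Q = Q - 37 Q^{2}$)
$\frac{1}{-7741454 + \frac{1}{z{\left(-2888 \right)}}} = \frac{1}{-7741454 + \frac{1}{\left(-2888\right) \left(1 - -106856\right)}} = \frac{1}{-7741454 + \frac{1}{\left(-2888\right) \left(1 + 106856\right)}} = \frac{1}{-7741454 + \frac{1}{\left(-2888\right) 106857}} = \frac{1}{-7741454 + \frac{1}{-308603016}} = \frac{1}{-7741454 - \frac{1}{308603016}} = \frac{1}{- \frac{2389036052625265}{308603016}} = - \frac{308603016}{2389036052625265}$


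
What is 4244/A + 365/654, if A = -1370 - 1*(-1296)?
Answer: -1374283/24198 ≈ -56.793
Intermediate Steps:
A = -74 (A = -1370 + 1296 = -74)
4244/A + 365/654 = 4244/(-74) + 365/654 = 4244*(-1/74) + 365*(1/654) = -2122/37 + 365/654 = -1374283/24198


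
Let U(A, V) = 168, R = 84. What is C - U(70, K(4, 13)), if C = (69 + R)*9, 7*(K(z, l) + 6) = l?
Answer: 1209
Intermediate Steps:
K(z, l) = -6 + l/7
C = 1377 (C = (69 + 84)*9 = 153*9 = 1377)
C - U(70, K(4, 13)) = 1377 - 1*168 = 1377 - 168 = 1209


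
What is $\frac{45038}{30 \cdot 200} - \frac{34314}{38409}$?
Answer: $\frac{36285251}{5487000} \approx 6.6129$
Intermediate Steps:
$\frac{45038}{30 \cdot 200} - \frac{34314}{38409} = \frac{45038}{6000} - \frac{1634}{1829} = 45038 \cdot \frac{1}{6000} - \frac{1634}{1829} = \frac{22519}{3000} - \frac{1634}{1829} = \frac{36285251}{5487000}$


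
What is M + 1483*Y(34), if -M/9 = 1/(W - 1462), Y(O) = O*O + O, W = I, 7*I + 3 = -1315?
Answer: 20386623103/11552 ≈ 1.7648e+6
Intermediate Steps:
I = -1318/7 (I = -3/7 + (⅐)*(-1315) = -3/7 - 1315/7 = -1318/7 ≈ -188.29)
W = -1318/7 ≈ -188.29
Y(O) = O + O² (Y(O) = O² + O = O + O²)
M = 63/11552 (M = -9/(-1318/7 - 1462) = -9/(-11552/7) = -9*(-7/11552) = 63/11552 ≈ 0.0054536)
M + 1483*Y(34) = 63/11552 + 1483*(34*(1 + 34)) = 63/11552 + 1483*(34*35) = 63/11552 + 1483*1190 = 63/11552 + 1764770 = 20386623103/11552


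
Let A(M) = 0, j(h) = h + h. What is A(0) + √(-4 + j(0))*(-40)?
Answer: -80*I ≈ -80.0*I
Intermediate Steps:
j(h) = 2*h
A(0) + √(-4 + j(0))*(-40) = 0 + √(-4 + 2*0)*(-40) = 0 + √(-4 + 0)*(-40) = 0 + √(-4)*(-40) = 0 + (2*I)*(-40) = 0 - 80*I = -80*I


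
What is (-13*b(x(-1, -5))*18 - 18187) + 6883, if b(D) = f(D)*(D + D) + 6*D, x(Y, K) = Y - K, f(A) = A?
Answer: -24408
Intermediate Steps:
b(D) = 2*D² + 6*D (b(D) = D*(D + D) + 6*D = D*(2*D) + 6*D = 2*D² + 6*D)
(-13*b(x(-1, -5))*18 - 18187) + 6883 = (-26*(-1 - 1*(-5))*(3 + (-1 - 1*(-5)))*18 - 18187) + 6883 = (-26*(-1 + 5)*(3 + (-1 + 5))*18 - 18187) + 6883 = (-26*4*(3 + 4)*18 - 18187) + 6883 = (-26*4*7*18 - 18187) + 6883 = (-13*56*18 - 18187) + 6883 = (-728*18 - 18187) + 6883 = (-13104 - 18187) + 6883 = -31291 + 6883 = -24408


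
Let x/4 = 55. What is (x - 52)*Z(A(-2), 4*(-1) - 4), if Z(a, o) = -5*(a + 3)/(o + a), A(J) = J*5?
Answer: -980/3 ≈ -326.67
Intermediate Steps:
x = 220 (x = 4*55 = 220)
A(J) = 5*J
Z(a, o) = -5*(3 + a)/(a + o)
(x - 52)*Z(A(-2), 4*(-1) - 4) = (220 - 52)*(5*(-3 - 5*(-2))/(5*(-2) + (4*(-1) - 4))) = 168*(5*(-3 - 1*(-10))/(-10 + (-4 - 4))) = 168*(5*(-3 + 10)/(-10 - 8)) = 168*(5*7/(-18)) = 168*(5*(-1/18)*7) = 168*(-35/18) = -980/3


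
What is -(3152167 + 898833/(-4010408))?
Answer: -12641474855303/4010408 ≈ -3.1522e+6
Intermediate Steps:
-(3152167 + 898833/(-4010408)) = -(3152167 + 898833*(-1/4010408)) = -(3152167 - 898833/4010408) = -1*12641474855303/4010408 = -12641474855303/4010408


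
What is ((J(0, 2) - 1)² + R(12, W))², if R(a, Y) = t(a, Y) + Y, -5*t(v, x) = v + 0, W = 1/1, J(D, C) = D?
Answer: 4/25 ≈ 0.16000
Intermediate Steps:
W = 1
t(v, x) = -v/5 (t(v, x) = -(v + 0)/5 = -v/5)
R(a, Y) = Y - a/5 (R(a, Y) = -a/5 + Y = Y - a/5)
((J(0, 2) - 1)² + R(12, W))² = ((0 - 1)² + (1 - ⅕*12))² = ((-1)² + (1 - 12/5))² = (1 - 7/5)² = (-⅖)² = 4/25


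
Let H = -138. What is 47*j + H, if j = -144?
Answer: -6906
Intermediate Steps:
47*j + H = 47*(-144) - 138 = -6768 - 138 = -6906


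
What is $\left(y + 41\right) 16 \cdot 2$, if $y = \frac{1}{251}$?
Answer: $\frac{329344}{251} \approx 1312.1$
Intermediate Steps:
$y = \frac{1}{251} \approx 0.0039841$
$\left(y + 41\right) 16 \cdot 2 = \left(\frac{1}{251} + 41\right) 16 \cdot 2 = \frac{10292}{251} \cdot 32 = \frac{329344}{251}$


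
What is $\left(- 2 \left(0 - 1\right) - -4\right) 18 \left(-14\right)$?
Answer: $-1512$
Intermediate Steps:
$\left(- 2 \left(0 - 1\right) - -4\right) 18 \left(-14\right) = \left(\left(-2\right) \left(-1\right) + 4\right) 18 \left(-14\right) = \left(2 + 4\right) 18 \left(-14\right) = 6 \cdot 18 \left(-14\right) = 108 \left(-14\right) = -1512$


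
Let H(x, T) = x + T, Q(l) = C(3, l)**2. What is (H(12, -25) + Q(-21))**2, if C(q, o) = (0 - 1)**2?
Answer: 144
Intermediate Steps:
C(q, o) = 1 (C(q, o) = (-1)**2 = 1)
Q(l) = 1 (Q(l) = 1**2 = 1)
H(x, T) = T + x
(H(12, -25) + Q(-21))**2 = ((-25 + 12) + 1)**2 = (-13 + 1)**2 = (-12)**2 = 144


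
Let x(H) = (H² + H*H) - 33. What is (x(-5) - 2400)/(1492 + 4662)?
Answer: -2383/6154 ≈ -0.38723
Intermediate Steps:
x(H) = -33 + 2*H² (x(H) = (H² + H²) - 33 = 2*H² - 33 = -33 + 2*H²)
(x(-5) - 2400)/(1492 + 4662) = ((-33 + 2*(-5)²) - 2400)/(1492 + 4662) = ((-33 + 2*25) - 2400)/6154 = ((-33 + 50) - 2400)*(1/6154) = (17 - 2400)*(1/6154) = -2383*1/6154 = -2383/6154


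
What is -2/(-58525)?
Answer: 2/58525 ≈ 3.4173e-5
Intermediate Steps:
-2/(-58525) = -2*(-1/58525) = 2/58525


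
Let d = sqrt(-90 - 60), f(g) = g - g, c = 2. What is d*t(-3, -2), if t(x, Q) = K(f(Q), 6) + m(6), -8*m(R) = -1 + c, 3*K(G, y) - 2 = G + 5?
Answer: 265*I*sqrt(6)/24 ≈ 27.046*I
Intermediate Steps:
f(g) = 0
K(G, y) = 7/3 + G/3 (K(G, y) = 2/3 + (G + 5)/3 = 2/3 + (5 + G)/3 = 2/3 + (5/3 + G/3) = 7/3 + G/3)
m(R) = -1/8 (m(R) = -(-1 + 2)/8 = -1/8*1 = -1/8)
t(x, Q) = 53/24 (t(x, Q) = (7/3 + (1/3)*0) - 1/8 = (7/3 + 0) - 1/8 = 7/3 - 1/8 = 53/24)
d = 5*I*sqrt(6) (d = sqrt(-150) = 5*I*sqrt(6) ≈ 12.247*I)
d*t(-3, -2) = (5*I*sqrt(6))*(53/24) = 265*I*sqrt(6)/24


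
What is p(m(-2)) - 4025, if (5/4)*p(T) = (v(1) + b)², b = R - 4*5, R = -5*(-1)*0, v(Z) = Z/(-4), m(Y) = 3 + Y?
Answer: -73939/20 ≈ -3696.9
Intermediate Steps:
v(Z) = -Z/4 (v(Z) = Z*(-¼) = -Z/4)
R = 0 (R = 5*0 = 0)
b = -20 (b = 0 - 4*5 = 0 - 20 = -20)
p(T) = 6561/20 (p(T) = 4*(-¼*1 - 20)²/5 = 4*(-¼ - 20)²/5 = 4*(-81/4)²/5 = (⅘)*(6561/16) = 6561/20)
p(m(-2)) - 4025 = 6561/20 - 4025 = -73939/20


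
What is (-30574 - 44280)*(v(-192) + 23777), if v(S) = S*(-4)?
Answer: -1837291430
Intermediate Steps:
v(S) = -4*S
(-30574 - 44280)*(v(-192) + 23777) = (-30574 - 44280)*(-4*(-192) + 23777) = -74854*(768 + 23777) = -74854*24545 = -1837291430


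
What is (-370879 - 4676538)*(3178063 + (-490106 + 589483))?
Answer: -16542606372480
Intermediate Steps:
(-370879 - 4676538)*(3178063 + (-490106 + 589483)) = -5047417*(3178063 + 99377) = -5047417*3277440 = -16542606372480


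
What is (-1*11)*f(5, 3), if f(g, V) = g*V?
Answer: -165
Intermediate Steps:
f(g, V) = V*g
(-1*11)*f(5, 3) = (-1*11)*(3*5) = -11*15 = -165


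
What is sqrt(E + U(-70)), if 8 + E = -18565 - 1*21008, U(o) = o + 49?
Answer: I*sqrt(39602) ≈ 199.0*I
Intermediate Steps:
U(o) = 49 + o
E = -39581 (E = -8 + (-18565 - 1*21008) = -8 + (-18565 - 21008) = -8 - 39573 = -39581)
sqrt(E + U(-70)) = sqrt(-39581 + (49 - 70)) = sqrt(-39581 - 21) = sqrt(-39602) = I*sqrt(39602)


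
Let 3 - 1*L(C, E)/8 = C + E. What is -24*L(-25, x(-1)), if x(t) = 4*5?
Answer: -1536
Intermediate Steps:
x(t) = 20
L(C, E) = 24 - 8*C - 8*E (L(C, E) = 24 - 8*(C + E) = 24 + (-8*C - 8*E) = 24 - 8*C - 8*E)
-24*L(-25, x(-1)) = -24*(24 - 8*(-25) - 8*20) = -24*(24 + 200 - 160) = -24*64 = -1536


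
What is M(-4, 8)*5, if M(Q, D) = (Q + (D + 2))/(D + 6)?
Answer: 15/7 ≈ 2.1429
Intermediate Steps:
M(Q, D) = (2 + D + Q)/(6 + D) (M(Q, D) = (Q + (2 + D))/(6 + D) = (2 + D + Q)/(6 + D))
M(-4, 8)*5 = ((2 + 8 - 4)/(6 + 8))*5 = (6/14)*5 = ((1/14)*6)*5 = (3/7)*5 = 15/7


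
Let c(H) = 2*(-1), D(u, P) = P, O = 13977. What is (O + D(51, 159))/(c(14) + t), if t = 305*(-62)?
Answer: -589/788 ≈ -0.74746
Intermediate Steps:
t = -18910
c(H) = -2
(O + D(51, 159))/(c(14) + t) = (13977 + 159)/(-2 - 18910) = 14136/(-18912) = 14136*(-1/18912) = -589/788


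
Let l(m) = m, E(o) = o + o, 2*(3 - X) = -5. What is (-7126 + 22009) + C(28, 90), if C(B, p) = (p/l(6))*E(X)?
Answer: 15048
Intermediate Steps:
X = 11/2 (X = 3 - 1/2*(-5) = 3 + 5/2 = 11/2 ≈ 5.5000)
E(o) = 2*o
C(B, p) = 11*p/6 (C(B, p) = (p/6)*(2*(11/2)) = (p*(1/6))*11 = (p/6)*11 = 11*p/6)
(-7126 + 22009) + C(28, 90) = (-7126 + 22009) + (11/6)*90 = 14883 + 165 = 15048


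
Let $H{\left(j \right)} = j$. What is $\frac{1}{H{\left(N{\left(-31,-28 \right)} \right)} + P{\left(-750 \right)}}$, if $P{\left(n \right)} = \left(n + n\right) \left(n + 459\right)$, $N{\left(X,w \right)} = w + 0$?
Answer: $\frac{1}{436472} \approx 2.2911 \cdot 10^{-6}$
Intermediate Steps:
$N{\left(X,w \right)} = w$
$P{\left(n \right)} = 2 n \left(459 + n\right)$
$\frac{1}{H{\left(N{\left(-31,-28 \right)} \right)} + P{\left(-750 \right)}} = \frac{1}{-28 + 2 \left(-750\right) \left(459 - 750\right)} = \frac{1}{-28 + 2 \left(-750\right) \left(-291\right)} = \frac{1}{-28 + 436500} = \frac{1}{436472}$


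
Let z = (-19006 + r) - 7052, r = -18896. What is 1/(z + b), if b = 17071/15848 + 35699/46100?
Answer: -182648200/8210429000087 ≈ -2.2246e-5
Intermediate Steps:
b = 338182713/182648200 (b = 17071*(1/15848) + 35699*(1/46100) = 17071/15848 + 35699/46100 = 338182713/182648200 ≈ 1.8516)
z = -44954 (z = (-19006 - 18896) - 7052 = -37902 - 7052 = -44954)
1/(z + b) = 1/(-44954 + 338182713/182648200) = 1/(-8210429000087/182648200) = -182648200/8210429000087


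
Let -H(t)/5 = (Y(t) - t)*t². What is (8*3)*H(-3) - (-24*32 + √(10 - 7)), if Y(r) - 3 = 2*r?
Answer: 768 - √3 ≈ 766.27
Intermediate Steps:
Y(r) = 3 + 2*r
H(t) = -5*t²*(3 + t) (H(t) = -5*((3 + 2*t) - t)*t² = -5*(3 + t)*t² = -5*t²*(3 + t))
(8*3)*H(-3) - (-24*32 + √(10 - 7)) = (8*3)*(5*(-3)²*(-3 - 1*(-3))) - (-24*32 + √(10 - 7)) = 24*(5*9*(-3 + 3)) - (-768 + √3) = 24*(5*9*0) + (768 - √3) = 24*0 + (768 - √3) = 0 + (768 - √3) = 768 - √3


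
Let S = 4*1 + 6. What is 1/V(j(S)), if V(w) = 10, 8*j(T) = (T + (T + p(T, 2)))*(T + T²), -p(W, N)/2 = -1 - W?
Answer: ⅒ ≈ 0.10000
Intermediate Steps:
p(W, N) = 2 + 2*W (p(W, N) = -2*(-1 - W) = 2 + 2*W)
S = 10 (S = 4 + 6 = 10)
j(T) = (2 + 4*T)*(T + T²)/8 (j(T) = ((T + (T + (2 + 2*T)))*(T + T²))/8 = ((T + (2 + 3*T))*(T + T²))/8 = ((2 + 4*T)*(T + T²))/8 = (2 + 4*T)*(T + T²)/8)
1/V(j(S)) = 1/10 = ⅒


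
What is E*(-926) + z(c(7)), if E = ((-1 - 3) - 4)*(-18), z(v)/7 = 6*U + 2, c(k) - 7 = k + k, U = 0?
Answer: -133330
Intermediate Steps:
c(k) = 7 + 2*k (c(k) = 7 + (k + k) = 7 + 2*k)
z(v) = 14 (z(v) = 7*(6*0 + 2) = 7*(0 + 2) = 7*2 = 14)
E = 144 (E = (-4 - 4)*(-18) = -8*(-18) = 144)
E*(-926) + z(c(7)) = 144*(-926) + 14 = -133344 + 14 = -133330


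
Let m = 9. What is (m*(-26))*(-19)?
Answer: 4446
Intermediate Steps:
(m*(-26))*(-19) = (9*(-26))*(-19) = -234*(-19) = 4446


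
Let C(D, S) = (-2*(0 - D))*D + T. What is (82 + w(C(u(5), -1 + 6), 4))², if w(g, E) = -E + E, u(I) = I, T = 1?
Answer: 6724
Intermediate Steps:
C(D, S) = 1 + 2*D² (C(D, S) = (-2*(0 - D))*D + 1 = (-(-2)*D)*D + 1 = (2*D)*D + 1 = 2*D² + 1 = 1 + 2*D²)
w(g, E) = 0
(82 + w(C(u(5), -1 + 6), 4))² = (82 + 0)² = 82² = 6724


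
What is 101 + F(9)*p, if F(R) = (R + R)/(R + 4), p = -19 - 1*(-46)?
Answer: 1799/13 ≈ 138.38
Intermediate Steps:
p = 27 (p = -19 + 46 = 27)
F(R) = 2*R/(4 + R) (F(R) = (2*R)/(4 + R) = 2*R/(4 + R))
101 + F(9)*p = 101 + (2*9/(4 + 9))*27 = 101 + (2*9/13)*27 = 101 + (2*9*(1/13))*27 = 101 + (18/13)*27 = 101 + 486/13 = 1799/13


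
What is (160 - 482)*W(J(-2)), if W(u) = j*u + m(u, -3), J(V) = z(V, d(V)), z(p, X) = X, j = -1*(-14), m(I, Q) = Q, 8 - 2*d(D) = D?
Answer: -21574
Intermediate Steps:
d(D) = 4 - D/2
j = 14
J(V) = 4 - V/2
W(u) = -3 + 14*u (W(u) = 14*u - 3 = -3 + 14*u)
(160 - 482)*W(J(-2)) = (160 - 482)*(-3 + 14*(4 - ½*(-2))) = -322*(-3 + 14*(4 + 1)) = -322*(-3 + 14*5) = -322*(-3 + 70) = -322*67 = -21574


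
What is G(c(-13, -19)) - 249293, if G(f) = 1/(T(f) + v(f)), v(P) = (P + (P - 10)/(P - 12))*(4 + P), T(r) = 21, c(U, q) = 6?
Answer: -65564056/263 ≈ -2.4929e+5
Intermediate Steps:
v(P) = (4 + P)*(P + (-10 + P)/(-12 + P)) (v(P) = (P + (-10 + P)/(-12 + P))*(4 + P) = (4 + P)*(P + (-10 + P)/(-12 + P)))
G(f) = 1/(21 + (-40 + f³ - 54*f - 7*f²)/(-12 + f))
G(c(-13, -19)) - 249293 = (-12 + 6)/(-292 + 6³ - 33*6 - 7*6²) - 249293 = -6/(-292 + 216 - 198 - 7*36) - 249293 = -6/(-292 + 216 - 198 - 252) - 249293 = -6/(-526) - 249293 = -1/526*(-6) - 249293 = 3/263 - 249293 = -65564056/263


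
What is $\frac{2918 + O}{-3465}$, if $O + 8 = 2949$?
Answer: $- \frac{93}{55} \approx -1.6909$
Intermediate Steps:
$O = 2941$ ($O = -8 + 2949 = 2941$)
$\frac{2918 + O}{-3465} = \frac{2918 + 2941}{-3465} = 5859 \left(- \frac{1}{3465}\right) = - \frac{93}{55}$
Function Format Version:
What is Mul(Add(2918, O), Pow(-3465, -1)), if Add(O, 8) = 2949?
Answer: Rational(-93, 55) ≈ -1.6909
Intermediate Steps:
O = 2941 (O = Add(-8, 2949) = 2941)
Mul(Add(2918, O), Pow(-3465, -1)) = Mul(Add(2918, 2941), Pow(-3465, -1)) = Mul(5859, Rational(-1, 3465)) = Rational(-93, 55)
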